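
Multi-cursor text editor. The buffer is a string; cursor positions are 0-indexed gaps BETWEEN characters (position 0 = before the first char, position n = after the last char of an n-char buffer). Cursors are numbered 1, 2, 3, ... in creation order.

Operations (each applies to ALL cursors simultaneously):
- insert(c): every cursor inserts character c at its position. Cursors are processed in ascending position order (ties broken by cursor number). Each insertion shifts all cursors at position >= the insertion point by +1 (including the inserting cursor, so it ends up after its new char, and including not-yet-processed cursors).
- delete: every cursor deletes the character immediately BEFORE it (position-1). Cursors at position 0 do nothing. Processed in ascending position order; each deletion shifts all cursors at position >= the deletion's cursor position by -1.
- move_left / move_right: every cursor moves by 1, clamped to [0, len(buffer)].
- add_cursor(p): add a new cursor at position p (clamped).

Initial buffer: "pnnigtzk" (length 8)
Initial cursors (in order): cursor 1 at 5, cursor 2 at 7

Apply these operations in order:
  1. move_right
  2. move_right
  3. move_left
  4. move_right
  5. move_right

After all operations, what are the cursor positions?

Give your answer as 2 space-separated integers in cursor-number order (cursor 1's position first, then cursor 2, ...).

Answer: 8 8

Derivation:
After op 1 (move_right): buffer="pnnigtzk" (len 8), cursors c1@6 c2@8, authorship ........
After op 2 (move_right): buffer="pnnigtzk" (len 8), cursors c1@7 c2@8, authorship ........
After op 3 (move_left): buffer="pnnigtzk" (len 8), cursors c1@6 c2@7, authorship ........
After op 4 (move_right): buffer="pnnigtzk" (len 8), cursors c1@7 c2@8, authorship ........
After op 5 (move_right): buffer="pnnigtzk" (len 8), cursors c1@8 c2@8, authorship ........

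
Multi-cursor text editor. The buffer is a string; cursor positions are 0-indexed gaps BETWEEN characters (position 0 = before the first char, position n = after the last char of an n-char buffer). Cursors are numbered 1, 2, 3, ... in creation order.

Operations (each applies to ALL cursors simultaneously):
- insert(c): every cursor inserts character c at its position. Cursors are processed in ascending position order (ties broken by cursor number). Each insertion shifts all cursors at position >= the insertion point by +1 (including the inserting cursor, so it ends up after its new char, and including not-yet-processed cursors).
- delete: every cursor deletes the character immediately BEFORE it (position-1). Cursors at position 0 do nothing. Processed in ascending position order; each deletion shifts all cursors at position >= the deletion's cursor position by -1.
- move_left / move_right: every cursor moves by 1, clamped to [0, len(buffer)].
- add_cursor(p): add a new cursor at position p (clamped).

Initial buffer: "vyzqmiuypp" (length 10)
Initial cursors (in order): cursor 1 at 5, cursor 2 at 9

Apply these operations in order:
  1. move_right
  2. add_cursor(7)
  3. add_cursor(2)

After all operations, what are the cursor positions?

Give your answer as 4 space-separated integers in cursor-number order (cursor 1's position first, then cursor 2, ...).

After op 1 (move_right): buffer="vyzqmiuypp" (len 10), cursors c1@6 c2@10, authorship ..........
After op 2 (add_cursor(7)): buffer="vyzqmiuypp" (len 10), cursors c1@6 c3@7 c2@10, authorship ..........
After op 3 (add_cursor(2)): buffer="vyzqmiuypp" (len 10), cursors c4@2 c1@6 c3@7 c2@10, authorship ..........

Answer: 6 10 7 2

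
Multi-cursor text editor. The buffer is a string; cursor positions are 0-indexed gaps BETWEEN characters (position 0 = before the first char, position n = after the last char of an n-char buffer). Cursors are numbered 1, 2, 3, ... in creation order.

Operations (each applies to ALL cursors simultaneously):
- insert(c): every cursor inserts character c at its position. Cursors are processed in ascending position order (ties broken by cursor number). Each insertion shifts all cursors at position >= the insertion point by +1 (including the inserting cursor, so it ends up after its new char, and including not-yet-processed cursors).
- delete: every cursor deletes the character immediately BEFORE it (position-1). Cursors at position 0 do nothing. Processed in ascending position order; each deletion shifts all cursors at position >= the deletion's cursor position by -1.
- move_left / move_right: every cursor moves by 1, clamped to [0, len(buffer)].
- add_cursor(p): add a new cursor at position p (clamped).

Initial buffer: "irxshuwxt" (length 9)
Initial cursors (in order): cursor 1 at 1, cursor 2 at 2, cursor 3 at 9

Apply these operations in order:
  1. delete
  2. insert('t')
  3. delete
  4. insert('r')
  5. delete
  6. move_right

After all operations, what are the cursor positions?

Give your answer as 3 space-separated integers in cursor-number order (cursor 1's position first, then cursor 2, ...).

Answer: 1 1 6

Derivation:
After op 1 (delete): buffer="xshuwx" (len 6), cursors c1@0 c2@0 c3@6, authorship ......
After op 2 (insert('t')): buffer="ttxshuwxt" (len 9), cursors c1@2 c2@2 c3@9, authorship 12......3
After op 3 (delete): buffer="xshuwx" (len 6), cursors c1@0 c2@0 c3@6, authorship ......
After op 4 (insert('r')): buffer="rrxshuwxr" (len 9), cursors c1@2 c2@2 c3@9, authorship 12......3
After op 5 (delete): buffer="xshuwx" (len 6), cursors c1@0 c2@0 c3@6, authorship ......
After op 6 (move_right): buffer="xshuwx" (len 6), cursors c1@1 c2@1 c3@6, authorship ......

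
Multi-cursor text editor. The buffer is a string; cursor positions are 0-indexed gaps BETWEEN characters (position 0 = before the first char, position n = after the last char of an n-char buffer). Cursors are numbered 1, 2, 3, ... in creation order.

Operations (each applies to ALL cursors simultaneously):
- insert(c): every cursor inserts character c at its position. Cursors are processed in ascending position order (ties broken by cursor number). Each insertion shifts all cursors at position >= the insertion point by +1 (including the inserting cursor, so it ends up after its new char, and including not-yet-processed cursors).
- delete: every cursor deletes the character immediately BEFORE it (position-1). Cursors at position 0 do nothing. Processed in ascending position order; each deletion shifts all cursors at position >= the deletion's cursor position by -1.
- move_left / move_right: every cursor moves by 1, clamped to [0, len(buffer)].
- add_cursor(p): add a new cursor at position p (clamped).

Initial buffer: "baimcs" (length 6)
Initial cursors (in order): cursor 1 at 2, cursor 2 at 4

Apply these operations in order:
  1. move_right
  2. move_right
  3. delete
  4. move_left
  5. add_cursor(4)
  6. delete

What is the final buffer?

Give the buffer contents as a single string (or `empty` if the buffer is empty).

Answer: b

Derivation:
After op 1 (move_right): buffer="baimcs" (len 6), cursors c1@3 c2@5, authorship ......
After op 2 (move_right): buffer="baimcs" (len 6), cursors c1@4 c2@6, authorship ......
After op 3 (delete): buffer="baic" (len 4), cursors c1@3 c2@4, authorship ....
After op 4 (move_left): buffer="baic" (len 4), cursors c1@2 c2@3, authorship ....
After op 5 (add_cursor(4)): buffer="baic" (len 4), cursors c1@2 c2@3 c3@4, authorship ....
After op 6 (delete): buffer="b" (len 1), cursors c1@1 c2@1 c3@1, authorship .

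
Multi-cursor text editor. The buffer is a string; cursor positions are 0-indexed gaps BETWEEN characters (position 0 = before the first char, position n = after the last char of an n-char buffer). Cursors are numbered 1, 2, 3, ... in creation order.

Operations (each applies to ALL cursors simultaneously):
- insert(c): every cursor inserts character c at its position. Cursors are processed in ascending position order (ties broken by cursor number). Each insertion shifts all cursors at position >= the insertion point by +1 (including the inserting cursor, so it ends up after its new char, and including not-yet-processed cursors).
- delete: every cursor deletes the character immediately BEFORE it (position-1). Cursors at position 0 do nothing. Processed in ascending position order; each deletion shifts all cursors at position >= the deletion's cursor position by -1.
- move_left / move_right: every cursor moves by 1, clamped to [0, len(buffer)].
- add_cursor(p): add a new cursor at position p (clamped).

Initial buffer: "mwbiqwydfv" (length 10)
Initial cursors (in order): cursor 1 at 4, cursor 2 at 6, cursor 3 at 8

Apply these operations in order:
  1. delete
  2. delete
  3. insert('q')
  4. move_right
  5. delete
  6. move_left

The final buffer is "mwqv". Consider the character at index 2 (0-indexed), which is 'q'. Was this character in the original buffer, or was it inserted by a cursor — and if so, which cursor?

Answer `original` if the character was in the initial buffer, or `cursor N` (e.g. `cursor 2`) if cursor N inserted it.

After op 1 (delete): buffer="mwbqyfv" (len 7), cursors c1@3 c2@4 c3@5, authorship .......
After op 2 (delete): buffer="mwfv" (len 4), cursors c1@2 c2@2 c3@2, authorship ....
After op 3 (insert('q')): buffer="mwqqqfv" (len 7), cursors c1@5 c2@5 c3@5, authorship ..123..
After op 4 (move_right): buffer="mwqqqfv" (len 7), cursors c1@6 c2@6 c3@6, authorship ..123..
After op 5 (delete): buffer="mwqv" (len 4), cursors c1@3 c2@3 c3@3, authorship ..1.
After op 6 (move_left): buffer="mwqv" (len 4), cursors c1@2 c2@2 c3@2, authorship ..1.
Authorship (.=original, N=cursor N): . . 1 .
Index 2: author = 1

Answer: cursor 1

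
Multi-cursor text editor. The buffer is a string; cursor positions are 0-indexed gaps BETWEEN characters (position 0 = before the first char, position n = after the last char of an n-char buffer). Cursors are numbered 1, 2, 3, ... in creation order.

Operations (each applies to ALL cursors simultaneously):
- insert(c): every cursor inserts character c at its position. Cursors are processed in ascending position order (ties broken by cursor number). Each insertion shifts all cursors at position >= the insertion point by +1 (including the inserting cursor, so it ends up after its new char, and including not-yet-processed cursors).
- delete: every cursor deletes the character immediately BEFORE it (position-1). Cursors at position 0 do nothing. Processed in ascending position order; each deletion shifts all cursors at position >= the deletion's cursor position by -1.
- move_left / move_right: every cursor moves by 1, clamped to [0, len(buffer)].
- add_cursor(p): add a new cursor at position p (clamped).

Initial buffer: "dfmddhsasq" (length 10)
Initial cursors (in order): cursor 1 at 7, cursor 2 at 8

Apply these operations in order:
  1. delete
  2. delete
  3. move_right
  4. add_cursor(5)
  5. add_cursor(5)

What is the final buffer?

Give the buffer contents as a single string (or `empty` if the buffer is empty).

Answer: dfmdsq

Derivation:
After op 1 (delete): buffer="dfmddhsq" (len 8), cursors c1@6 c2@6, authorship ........
After op 2 (delete): buffer="dfmdsq" (len 6), cursors c1@4 c2@4, authorship ......
After op 3 (move_right): buffer="dfmdsq" (len 6), cursors c1@5 c2@5, authorship ......
After op 4 (add_cursor(5)): buffer="dfmdsq" (len 6), cursors c1@5 c2@5 c3@5, authorship ......
After op 5 (add_cursor(5)): buffer="dfmdsq" (len 6), cursors c1@5 c2@5 c3@5 c4@5, authorship ......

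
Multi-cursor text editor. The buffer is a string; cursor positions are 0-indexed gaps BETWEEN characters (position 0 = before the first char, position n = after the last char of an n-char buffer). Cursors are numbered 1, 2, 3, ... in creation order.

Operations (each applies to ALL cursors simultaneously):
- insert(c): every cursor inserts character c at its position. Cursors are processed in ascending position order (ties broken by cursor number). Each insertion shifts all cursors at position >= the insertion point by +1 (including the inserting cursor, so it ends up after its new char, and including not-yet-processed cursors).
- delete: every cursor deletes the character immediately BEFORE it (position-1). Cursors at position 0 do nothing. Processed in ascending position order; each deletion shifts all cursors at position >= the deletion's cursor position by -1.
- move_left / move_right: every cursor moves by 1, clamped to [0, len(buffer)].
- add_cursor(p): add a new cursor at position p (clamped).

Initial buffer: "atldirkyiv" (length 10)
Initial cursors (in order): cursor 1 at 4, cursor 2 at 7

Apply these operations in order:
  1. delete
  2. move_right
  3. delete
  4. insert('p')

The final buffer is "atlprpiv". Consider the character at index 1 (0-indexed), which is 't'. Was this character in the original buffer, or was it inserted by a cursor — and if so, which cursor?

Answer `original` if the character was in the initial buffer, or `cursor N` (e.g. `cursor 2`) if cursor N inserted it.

After op 1 (delete): buffer="atliryiv" (len 8), cursors c1@3 c2@5, authorship ........
After op 2 (move_right): buffer="atliryiv" (len 8), cursors c1@4 c2@6, authorship ........
After op 3 (delete): buffer="atlriv" (len 6), cursors c1@3 c2@4, authorship ......
After op 4 (insert('p')): buffer="atlprpiv" (len 8), cursors c1@4 c2@6, authorship ...1.2..
Authorship (.=original, N=cursor N): . . . 1 . 2 . .
Index 1: author = original

Answer: original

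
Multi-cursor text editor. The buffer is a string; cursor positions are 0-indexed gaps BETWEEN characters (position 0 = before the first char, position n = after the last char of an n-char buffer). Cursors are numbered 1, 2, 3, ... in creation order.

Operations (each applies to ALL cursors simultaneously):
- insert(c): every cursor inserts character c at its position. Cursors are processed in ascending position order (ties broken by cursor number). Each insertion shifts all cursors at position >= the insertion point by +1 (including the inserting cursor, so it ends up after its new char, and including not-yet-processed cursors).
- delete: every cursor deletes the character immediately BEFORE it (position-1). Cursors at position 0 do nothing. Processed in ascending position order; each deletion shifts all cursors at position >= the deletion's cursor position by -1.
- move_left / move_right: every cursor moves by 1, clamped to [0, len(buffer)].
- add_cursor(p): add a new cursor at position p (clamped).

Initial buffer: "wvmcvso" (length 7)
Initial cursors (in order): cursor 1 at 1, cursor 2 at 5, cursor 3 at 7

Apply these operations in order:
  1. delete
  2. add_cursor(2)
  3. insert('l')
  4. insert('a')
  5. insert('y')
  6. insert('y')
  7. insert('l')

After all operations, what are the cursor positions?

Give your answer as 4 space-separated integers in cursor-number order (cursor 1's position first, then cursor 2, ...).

After op 1 (delete): buffer="vmcs" (len 4), cursors c1@0 c2@3 c3@4, authorship ....
After op 2 (add_cursor(2)): buffer="vmcs" (len 4), cursors c1@0 c4@2 c2@3 c3@4, authorship ....
After op 3 (insert('l')): buffer="lvmlclsl" (len 8), cursors c1@1 c4@4 c2@6 c3@8, authorship 1..4.2.3
After op 4 (insert('a')): buffer="lavmlaclasla" (len 12), cursors c1@2 c4@6 c2@9 c3@12, authorship 11..44.22.33
After op 5 (insert('y')): buffer="layvmlayclayslay" (len 16), cursors c1@3 c4@8 c2@12 c3@16, authorship 111..444.222.333
After op 6 (insert('y')): buffer="layyvmlayyclayyslayy" (len 20), cursors c1@4 c4@10 c2@15 c3@20, authorship 1111..4444.2222.3333
After op 7 (insert('l')): buffer="layylvmlayylclayylslayyl" (len 24), cursors c1@5 c4@12 c2@18 c3@24, authorship 11111..44444.22222.33333

Answer: 5 18 24 12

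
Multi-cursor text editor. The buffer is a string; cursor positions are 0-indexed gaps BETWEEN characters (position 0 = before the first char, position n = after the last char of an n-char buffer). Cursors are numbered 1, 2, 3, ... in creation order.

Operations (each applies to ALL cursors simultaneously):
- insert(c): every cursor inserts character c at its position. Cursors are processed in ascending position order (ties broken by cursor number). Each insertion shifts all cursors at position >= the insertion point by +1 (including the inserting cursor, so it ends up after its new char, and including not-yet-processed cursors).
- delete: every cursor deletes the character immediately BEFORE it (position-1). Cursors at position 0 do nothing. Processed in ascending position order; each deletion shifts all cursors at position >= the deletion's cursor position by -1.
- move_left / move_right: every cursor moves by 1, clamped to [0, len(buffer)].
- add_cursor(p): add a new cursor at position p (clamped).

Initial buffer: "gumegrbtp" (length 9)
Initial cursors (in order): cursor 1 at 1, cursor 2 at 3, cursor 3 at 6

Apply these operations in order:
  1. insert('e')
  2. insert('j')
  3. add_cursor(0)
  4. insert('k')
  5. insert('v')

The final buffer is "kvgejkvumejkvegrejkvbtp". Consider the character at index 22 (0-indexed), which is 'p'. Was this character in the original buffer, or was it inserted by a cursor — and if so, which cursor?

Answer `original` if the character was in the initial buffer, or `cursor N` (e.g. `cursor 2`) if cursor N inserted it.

Answer: original

Derivation:
After op 1 (insert('e')): buffer="geumeegrebtp" (len 12), cursors c1@2 c2@5 c3@9, authorship .1..2...3...
After op 2 (insert('j')): buffer="gejumejegrejbtp" (len 15), cursors c1@3 c2@7 c3@12, authorship .11..22...33...
After op 3 (add_cursor(0)): buffer="gejumejegrejbtp" (len 15), cursors c4@0 c1@3 c2@7 c3@12, authorship .11..22...33...
After op 4 (insert('k')): buffer="kgejkumejkegrejkbtp" (len 19), cursors c4@1 c1@5 c2@10 c3@16, authorship 4.111..222...333...
After op 5 (insert('v')): buffer="kvgejkvumejkvegrejkvbtp" (len 23), cursors c4@2 c1@7 c2@13 c3@20, authorship 44.1111..2222...3333...
Authorship (.=original, N=cursor N): 4 4 . 1 1 1 1 . . 2 2 2 2 . . . 3 3 3 3 . . .
Index 22: author = original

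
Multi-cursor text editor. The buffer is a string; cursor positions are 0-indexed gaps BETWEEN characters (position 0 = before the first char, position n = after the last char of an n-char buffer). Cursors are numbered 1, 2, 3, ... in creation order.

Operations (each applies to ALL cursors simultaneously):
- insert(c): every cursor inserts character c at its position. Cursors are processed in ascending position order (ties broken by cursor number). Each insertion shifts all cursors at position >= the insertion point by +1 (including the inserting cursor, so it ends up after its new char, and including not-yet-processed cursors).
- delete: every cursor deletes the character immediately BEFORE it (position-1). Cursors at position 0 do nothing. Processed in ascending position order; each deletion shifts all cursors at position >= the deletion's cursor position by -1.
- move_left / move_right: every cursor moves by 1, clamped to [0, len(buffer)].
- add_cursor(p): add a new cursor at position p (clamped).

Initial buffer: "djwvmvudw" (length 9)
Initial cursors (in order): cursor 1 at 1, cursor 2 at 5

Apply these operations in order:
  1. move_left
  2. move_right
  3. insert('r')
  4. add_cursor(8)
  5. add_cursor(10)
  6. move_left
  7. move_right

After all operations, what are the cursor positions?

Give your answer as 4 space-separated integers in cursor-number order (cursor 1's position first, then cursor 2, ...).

Answer: 2 7 8 10

Derivation:
After op 1 (move_left): buffer="djwvmvudw" (len 9), cursors c1@0 c2@4, authorship .........
After op 2 (move_right): buffer="djwvmvudw" (len 9), cursors c1@1 c2@5, authorship .........
After op 3 (insert('r')): buffer="drjwvmrvudw" (len 11), cursors c1@2 c2@7, authorship .1....2....
After op 4 (add_cursor(8)): buffer="drjwvmrvudw" (len 11), cursors c1@2 c2@7 c3@8, authorship .1....2....
After op 5 (add_cursor(10)): buffer="drjwvmrvudw" (len 11), cursors c1@2 c2@7 c3@8 c4@10, authorship .1....2....
After op 6 (move_left): buffer="drjwvmrvudw" (len 11), cursors c1@1 c2@6 c3@7 c4@9, authorship .1....2....
After op 7 (move_right): buffer="drjwvmrvudw" (len 11), cursors c1@2 c2@7 c3@8 c4@10, authorship .1....2....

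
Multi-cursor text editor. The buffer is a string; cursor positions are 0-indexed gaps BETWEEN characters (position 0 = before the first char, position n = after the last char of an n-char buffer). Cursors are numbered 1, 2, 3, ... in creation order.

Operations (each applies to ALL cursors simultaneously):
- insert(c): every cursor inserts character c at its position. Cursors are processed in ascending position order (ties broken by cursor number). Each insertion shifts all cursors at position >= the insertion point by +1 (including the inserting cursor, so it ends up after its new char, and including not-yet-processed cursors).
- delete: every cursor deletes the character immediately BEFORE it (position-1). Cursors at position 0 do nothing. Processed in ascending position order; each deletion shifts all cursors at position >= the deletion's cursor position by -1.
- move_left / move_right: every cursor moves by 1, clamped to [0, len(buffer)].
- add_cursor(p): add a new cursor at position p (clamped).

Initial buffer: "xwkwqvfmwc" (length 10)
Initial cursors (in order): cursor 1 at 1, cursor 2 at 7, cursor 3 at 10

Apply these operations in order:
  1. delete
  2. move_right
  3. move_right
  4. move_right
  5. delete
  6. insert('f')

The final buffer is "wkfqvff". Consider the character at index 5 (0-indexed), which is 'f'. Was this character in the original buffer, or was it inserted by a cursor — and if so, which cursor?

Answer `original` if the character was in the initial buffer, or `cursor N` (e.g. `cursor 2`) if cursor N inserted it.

Answer: cursor 2

Derivation:
After op 1 (delete): buffer="wkwqvmw" (len 7), cursors c1@0 c2@5 c3@7, authorship .......
After op 2 (move_right): buffer="wkwqvmw" (len 7), cursors c1@1 c2@6 c3@7, authorship .......
After op 3 (move_right): buffer="wkwqvmw" (len 7), cursors c1@2 c2@7 c3@7, authorship .......
After op 4 (move_right): buffer="wkwqvmw" (len 7), cursors c1@3 c2@7 c3@7, authorship .......
After op 5 (delete): buffer="wkqv" (len 4), cursors c1@2 c2@4 c3@4, authorship ....
After op 6 (insert('f')): buffer="wkfqvff" (len 7), cursors c1@3 c2@7 c3@7, authorship ..1..23
Authorship (.=original, N=cursor N): . . 1 . . 2 3
Index 5: author = 2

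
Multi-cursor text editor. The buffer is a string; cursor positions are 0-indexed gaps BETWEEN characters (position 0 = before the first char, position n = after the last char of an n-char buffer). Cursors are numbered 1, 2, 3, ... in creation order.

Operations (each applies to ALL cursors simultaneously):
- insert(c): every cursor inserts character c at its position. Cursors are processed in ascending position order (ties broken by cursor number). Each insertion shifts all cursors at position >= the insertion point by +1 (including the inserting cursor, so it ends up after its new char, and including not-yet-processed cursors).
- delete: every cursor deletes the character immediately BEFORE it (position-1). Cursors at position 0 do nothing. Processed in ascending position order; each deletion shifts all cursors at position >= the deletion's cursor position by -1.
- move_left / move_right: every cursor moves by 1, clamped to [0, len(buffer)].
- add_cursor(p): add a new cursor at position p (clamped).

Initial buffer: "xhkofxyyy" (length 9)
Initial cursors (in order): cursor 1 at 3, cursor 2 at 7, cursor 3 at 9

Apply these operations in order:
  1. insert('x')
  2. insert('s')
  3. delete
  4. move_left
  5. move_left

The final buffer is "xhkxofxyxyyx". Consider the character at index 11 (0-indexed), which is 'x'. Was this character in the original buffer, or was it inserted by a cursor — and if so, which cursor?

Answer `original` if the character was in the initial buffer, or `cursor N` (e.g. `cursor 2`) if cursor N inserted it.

Answer: cursor 3

Derivation:
After op 1 (insert('x')): buffer="xhkxofxyxyyx" (len 12), cursors c1@4 c2@9 c3@12, authorship ...1....2..3
After op 2 (insert('s')): buffer="xhkxsofxyxsyyxs" (len 15), cursors c1@5 c2@11 c3@15, authorship ...11....22..33
After op 3 (delete): buffer="xhkxofxyxyyx" (len 12), cursors c1@4 c2@9 c3@12, authorship ...1....2..3
After op 4 (move_left): buffer="xhkxofxyxyyx" (len 12), cursors c1@3 c2@8 c3@11, authorship ...1....2..3
After op 5 (move_left): buffer="xhkxofxyxyyx" (len 12), cursors c1@2 c2@7 c3@10, authorship ...1....2..3
Authorship (.=original, N=cursor N): . . . 1 . . . . 2 . . 3
Index 11: author = 3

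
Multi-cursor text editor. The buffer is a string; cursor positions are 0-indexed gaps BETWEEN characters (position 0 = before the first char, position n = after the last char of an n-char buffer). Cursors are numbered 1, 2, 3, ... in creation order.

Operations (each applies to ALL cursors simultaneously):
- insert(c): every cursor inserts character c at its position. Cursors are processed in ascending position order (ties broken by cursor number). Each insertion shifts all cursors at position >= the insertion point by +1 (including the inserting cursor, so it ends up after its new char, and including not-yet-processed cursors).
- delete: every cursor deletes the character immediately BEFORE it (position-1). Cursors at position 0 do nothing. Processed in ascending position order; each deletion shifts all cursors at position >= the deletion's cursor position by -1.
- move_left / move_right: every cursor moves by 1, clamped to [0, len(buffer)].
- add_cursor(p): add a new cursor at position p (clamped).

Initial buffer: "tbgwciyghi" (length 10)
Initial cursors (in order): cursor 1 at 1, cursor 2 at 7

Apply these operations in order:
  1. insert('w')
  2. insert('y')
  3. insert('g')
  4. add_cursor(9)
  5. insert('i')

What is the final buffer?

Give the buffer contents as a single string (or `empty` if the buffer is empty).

After op 1 (insert('w')): buffer="twbgwciywghi" (len 12), cursors c1@2 c2@9, authorship .1......2...
After op 2 (insert('y')): buffer="twybgwciywyghi" (len 14), cursors c1@3 c2@11, authorship .11......22...
After op 3 (insert('g')): buffer="twygbgwciywygghi" (len 16), cursors c1@4 c2@13, authorship .111......222...
After op 4 (add_cursor(9)): buffer="twygbgwciywygghi" (len 16), cursors c1@4 c3@9 c2@13, authorship .111......222...
After op 5 (insert('i')): buffer="twygibgwciiywygighi" (len 19), cursors c1@5 c3@11 c2@16, authorship .1111.....3.2222...

Answer: twygibgwciiywygighi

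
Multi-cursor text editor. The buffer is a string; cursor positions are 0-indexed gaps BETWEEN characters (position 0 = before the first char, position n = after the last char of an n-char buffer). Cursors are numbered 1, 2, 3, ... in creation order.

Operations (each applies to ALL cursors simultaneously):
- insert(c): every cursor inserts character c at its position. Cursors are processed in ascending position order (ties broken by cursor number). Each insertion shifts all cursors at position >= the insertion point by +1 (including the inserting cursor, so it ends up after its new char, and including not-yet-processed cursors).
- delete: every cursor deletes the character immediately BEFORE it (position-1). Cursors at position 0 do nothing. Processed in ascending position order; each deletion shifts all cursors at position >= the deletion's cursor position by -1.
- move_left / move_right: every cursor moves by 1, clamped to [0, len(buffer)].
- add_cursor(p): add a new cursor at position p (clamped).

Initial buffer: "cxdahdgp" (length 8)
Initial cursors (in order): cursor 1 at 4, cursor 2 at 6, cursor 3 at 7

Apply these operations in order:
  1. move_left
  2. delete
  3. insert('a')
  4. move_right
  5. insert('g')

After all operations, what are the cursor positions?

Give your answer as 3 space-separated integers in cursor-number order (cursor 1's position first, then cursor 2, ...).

Answer: 5 10 10

Derivation:
After op 1 (move_left): buffer="cxdahdgp" (len 8), cursors c1@3 c2@5 c3@6, authorship ........
After op 2 (delete): buffer="cxagp" (len 5), cursors c1@2 c2@3 c3@3, authorship .....
After op 3 (insert('a')): buffer="cxaaaagp" (len 8), cursors c1@3 c2@6 c3@6, authorship ..1.23..
After op 4 (move_right): buffer="cxaaaagp" (len 8), cursors c1@4 c2@7 c3@7, authorship ..1.23..
After op 5 (insert('g')): buffer="cxaagaagggp" (len 11), cursors c1@5 c2@10 c3@10, authorship ..1.123.23.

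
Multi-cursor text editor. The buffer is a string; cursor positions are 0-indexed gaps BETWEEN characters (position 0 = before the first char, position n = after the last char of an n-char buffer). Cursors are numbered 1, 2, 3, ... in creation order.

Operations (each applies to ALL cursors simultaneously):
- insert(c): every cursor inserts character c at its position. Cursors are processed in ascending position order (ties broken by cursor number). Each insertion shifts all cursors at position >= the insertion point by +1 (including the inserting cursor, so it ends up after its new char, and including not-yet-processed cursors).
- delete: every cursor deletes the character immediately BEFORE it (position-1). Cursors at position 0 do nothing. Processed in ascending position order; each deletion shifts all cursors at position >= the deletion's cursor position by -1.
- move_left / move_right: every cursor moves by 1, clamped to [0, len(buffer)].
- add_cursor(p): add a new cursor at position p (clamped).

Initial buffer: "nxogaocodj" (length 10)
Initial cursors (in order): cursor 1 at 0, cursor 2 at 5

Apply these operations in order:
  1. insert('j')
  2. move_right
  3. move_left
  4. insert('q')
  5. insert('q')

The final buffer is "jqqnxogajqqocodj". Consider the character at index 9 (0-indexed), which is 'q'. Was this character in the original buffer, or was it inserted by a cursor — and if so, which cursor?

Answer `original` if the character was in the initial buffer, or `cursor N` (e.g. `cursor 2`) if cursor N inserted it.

Answer: cursor 2

Derivation:
After op 1 (insert('j')): buffer="jnxogajocodj" (len 12), cursors c1@1 c2@7, authorship 1.....2.....
After op 2 (move_right): buffer="jnxogajocodj" (len 12), cursors c1@2 c2@8, authorship 1.....2.....
After op 3 (move_left): buffer="jnxogajocodj" (len 12), cursors c1@1 c2@7, authorship 1.....2.....
After op 4 (insert('q')): buffer="jqnxogajqocodj" (len 14), cursors c1@2 c2@9, authorship 11.....22.....
After op 5 (insert('q')): buffer="jqqnxogajqqocodj" (len 16), cursors c1@3 c2@11, authorship 111.....222.....
Authorship (.=original, N=cursor N): 1 1 1 . . . . . 2 2 2 . . . . .
Index 9: author = 2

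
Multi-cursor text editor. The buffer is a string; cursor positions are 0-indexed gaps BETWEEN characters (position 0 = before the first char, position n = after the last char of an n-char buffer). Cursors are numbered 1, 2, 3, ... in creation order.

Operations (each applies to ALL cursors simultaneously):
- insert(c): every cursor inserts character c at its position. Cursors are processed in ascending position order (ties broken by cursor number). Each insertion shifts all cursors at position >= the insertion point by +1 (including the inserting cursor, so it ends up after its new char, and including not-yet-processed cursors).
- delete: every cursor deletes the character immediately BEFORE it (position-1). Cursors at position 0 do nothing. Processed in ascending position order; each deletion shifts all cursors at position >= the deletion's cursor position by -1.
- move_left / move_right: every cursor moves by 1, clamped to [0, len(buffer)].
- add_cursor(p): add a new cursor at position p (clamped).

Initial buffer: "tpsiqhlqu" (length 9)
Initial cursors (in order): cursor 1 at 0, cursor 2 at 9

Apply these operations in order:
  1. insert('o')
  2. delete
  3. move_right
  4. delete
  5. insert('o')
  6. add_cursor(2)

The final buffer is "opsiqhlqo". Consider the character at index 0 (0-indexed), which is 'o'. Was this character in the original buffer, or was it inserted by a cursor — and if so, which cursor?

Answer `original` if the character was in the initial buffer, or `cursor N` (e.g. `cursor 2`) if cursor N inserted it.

Answer: cursor 1

Derivation:
After op 1 (insert('o')): buffer="otpsiqhlquo" (len 11), cursors c1@1 c2@11, authorship 1.........2
After op 2 (delete): buffer="tpsiqhlqu" (len 9), cursors c1@0 c2@9, authorship .........
After op 3 (move_right): buffer="tpsiqhlqu" (len 9), cursors c1@1 c2@9, authorship .........
After op 4 (delete): buffer="psiqhlq" (len 7), cursors c1@0 c2@7, authorship .......
After op 5 (insert('o')): buffer="opsiqhlqo" (len 9), cursors c1@1 c2@9, authorship 1.......2
After op 6 (add_cursor(2)): buffer="opsiqhlqo" (len 9), cursors c1@1 c3@2 c2@9, authorship 1.......2
Authorship (.=original, N=cursor N): 1 . . . . . . . 2
Index 0: author = 1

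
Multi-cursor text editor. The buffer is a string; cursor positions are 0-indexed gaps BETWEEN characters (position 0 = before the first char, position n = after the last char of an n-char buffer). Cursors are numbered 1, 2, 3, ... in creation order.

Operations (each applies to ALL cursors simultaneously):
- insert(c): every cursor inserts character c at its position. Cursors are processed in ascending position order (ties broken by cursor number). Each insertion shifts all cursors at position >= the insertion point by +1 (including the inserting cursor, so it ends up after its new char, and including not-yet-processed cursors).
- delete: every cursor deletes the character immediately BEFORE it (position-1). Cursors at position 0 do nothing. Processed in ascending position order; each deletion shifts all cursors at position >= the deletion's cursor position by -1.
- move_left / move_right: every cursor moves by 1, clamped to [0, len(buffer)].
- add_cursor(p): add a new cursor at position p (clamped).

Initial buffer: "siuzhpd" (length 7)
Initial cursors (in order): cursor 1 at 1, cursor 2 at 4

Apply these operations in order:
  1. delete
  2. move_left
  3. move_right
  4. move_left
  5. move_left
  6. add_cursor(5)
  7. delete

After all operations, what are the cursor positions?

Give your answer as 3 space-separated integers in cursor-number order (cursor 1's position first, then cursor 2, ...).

After op 1 (delete): buffer="iuhpd" (len 5), cursors c1@0 c2@2, authorship .....
After op 2 (move_left): buffer="iuhpd" (len 5), cursors c1@0 c2@1, authorship .....
After op 3 (move_right): buffer="iuhpd" (len 5), cursors c1@1 c2@2, authorship .....
After op 4 (move_left): buffer="iuhpd" (len 5), cursors c1@0 c2@1, authorship .....
After op 5 (move_left): buffer="iuhpd" (len 5), cursors c1@0 c2@0, authorship .....
After op 6 (add_cursor(5)): buffer="iuhpd" (len 5), cursors c1@0 c2@0 c3@5, authorship .....
After op 7 (delete): buffer="iuhp" (len 4), cursors c1@0 c2@0 c3@4, authorship ....

Answer: 0 0 4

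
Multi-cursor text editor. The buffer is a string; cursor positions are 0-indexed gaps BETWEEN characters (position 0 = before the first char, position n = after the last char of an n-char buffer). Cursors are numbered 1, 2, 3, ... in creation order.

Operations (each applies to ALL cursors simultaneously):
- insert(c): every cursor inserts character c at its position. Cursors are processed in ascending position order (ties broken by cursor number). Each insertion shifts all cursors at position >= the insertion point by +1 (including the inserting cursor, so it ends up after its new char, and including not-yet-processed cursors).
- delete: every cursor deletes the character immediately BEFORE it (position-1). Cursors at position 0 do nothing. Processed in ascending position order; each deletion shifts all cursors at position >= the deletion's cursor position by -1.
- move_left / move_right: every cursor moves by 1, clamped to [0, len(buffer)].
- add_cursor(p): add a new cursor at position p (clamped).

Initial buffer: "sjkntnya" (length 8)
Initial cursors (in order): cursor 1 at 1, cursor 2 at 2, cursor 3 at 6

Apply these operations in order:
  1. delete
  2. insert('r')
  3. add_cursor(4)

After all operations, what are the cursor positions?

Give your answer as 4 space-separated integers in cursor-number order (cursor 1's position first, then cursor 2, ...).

After op 1 (delete): buffer="kntya" (len 5), cursors c1@0 c2@0 c3@3, authorship .....
After op 2 (insert('r')): buffer="rrkntrya" (len 8), cursors c1@2 c2@2 c3@6, authorship 12...3..
After op 3 (add_cursor(4)): buffer="rrkntrya" (len 8), cursors c1@2 c2@2 c4@4 c3@6, authorship 12...3..

Answer: 2 2 6 4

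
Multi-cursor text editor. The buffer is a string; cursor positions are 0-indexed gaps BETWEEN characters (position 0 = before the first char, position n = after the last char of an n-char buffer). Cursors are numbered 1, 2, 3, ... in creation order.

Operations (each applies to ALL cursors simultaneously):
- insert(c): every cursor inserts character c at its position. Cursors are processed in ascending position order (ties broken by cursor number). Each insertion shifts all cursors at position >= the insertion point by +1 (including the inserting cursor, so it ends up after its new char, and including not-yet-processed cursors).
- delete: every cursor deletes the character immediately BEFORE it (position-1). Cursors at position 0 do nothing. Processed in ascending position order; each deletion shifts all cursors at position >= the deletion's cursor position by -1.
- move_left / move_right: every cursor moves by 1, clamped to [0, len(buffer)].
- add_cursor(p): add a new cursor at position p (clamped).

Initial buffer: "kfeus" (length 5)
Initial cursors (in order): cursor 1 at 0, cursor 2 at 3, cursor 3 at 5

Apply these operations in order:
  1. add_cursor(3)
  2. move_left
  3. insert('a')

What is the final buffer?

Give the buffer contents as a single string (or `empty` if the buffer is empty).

After op 1 (add_cursor(3)): buffer="kfeus" (len 5), cursors c1@0 c2@3 c4@3 c3@5, authorship .....
After op 2 (move_left): buffer="kfeus" (len 5), cursors c1@0 c2@2 c4@2 c3@4, authorship .....
After op 3 (insert('a')): buffer="akfaaeuas" (len 9), cursors c1@1 c2@5 c4@5 c3@8, authorship 1..24..3.

Answer: akfaaeuas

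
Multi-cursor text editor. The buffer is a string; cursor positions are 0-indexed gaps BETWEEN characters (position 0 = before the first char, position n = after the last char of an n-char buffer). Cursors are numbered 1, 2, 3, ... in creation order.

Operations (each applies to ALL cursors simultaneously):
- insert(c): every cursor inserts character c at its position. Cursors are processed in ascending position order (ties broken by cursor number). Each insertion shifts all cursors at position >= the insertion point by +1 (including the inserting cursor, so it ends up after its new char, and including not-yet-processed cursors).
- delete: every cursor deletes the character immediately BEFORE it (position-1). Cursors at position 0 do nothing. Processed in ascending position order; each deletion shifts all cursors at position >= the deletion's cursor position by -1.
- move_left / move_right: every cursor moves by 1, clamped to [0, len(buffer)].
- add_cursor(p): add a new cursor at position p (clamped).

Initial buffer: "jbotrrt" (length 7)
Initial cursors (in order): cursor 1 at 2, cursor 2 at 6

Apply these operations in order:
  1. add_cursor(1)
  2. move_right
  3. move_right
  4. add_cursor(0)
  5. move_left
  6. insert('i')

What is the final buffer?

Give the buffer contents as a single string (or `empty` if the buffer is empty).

After op 1 (add_cursor(1)): buffer="jbotrrt" (len 7), cursors c3@1 c1@2 c2@6, authorship .......
After op 2 (move_right): buffer="jbotrrt" (len 7), cursors c3@2 c1@3 c2@7, authorship .......
After op 3 (move_right): buffer="jbotrrt" (len 7), cursors c3@3 c1@4 c2@7, authorship .......
After op 4 (add_cursor(0)): buffer="jbotrrt" (len 7), cursors c4@0 c3@3 c1@4 c2@7, authorship .......
After op 5 (move_left): buffer="jbotrrt" (len 7), cursors c4@0 c3@2 c1@3 c2@6, authorship .......
After op 6 (insert('i')): buffer="ijbioitrrit" (len 11), cursors c4@1 c3@4 c1@6 c2@10, authorship 4..3.1...2.

Answer: ijbioitrrit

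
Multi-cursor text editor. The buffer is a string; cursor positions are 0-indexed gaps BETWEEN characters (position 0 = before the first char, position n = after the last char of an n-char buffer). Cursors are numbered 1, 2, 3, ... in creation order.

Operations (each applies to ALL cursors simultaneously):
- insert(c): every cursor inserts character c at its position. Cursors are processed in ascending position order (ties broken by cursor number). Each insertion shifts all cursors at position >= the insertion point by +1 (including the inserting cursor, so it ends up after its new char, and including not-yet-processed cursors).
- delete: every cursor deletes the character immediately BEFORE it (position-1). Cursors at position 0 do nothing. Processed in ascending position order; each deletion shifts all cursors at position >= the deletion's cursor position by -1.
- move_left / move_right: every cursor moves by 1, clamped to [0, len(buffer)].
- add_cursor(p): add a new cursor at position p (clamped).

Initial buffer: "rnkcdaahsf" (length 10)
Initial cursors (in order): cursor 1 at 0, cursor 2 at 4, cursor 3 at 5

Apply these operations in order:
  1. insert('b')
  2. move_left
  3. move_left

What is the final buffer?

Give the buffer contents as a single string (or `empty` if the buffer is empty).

Answer: brnkcbdbaahsf

Derivation:
After op 1 (insert('b')): buffer="brnkcbdbaahsf" (len 13), cursors c1@1 c2@6 c3@8, authorship 1....2.3.....
After op 2 (move_left): buffer="brnkcbdbaahsf" (len 13), cursors c1@0 c2@5 c3@7, authorship 1....2.3.....
After op 3 (move_left): buffer="brnkcbdbaahsf" (len 13), cursors c1@0 c2@4 c3@6, authorship 1....2.3.....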